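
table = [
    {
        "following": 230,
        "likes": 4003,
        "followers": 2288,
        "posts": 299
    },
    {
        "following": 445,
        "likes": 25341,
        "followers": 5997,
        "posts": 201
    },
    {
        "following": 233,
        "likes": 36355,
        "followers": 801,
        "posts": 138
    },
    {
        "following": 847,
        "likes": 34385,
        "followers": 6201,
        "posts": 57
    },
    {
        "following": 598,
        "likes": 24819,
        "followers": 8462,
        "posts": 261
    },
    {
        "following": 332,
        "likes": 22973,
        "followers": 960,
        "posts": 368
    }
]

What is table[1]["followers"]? 5997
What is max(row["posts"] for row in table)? 368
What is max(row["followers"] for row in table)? 8462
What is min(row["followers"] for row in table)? 801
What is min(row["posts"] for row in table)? 57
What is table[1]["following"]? 445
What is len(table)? 6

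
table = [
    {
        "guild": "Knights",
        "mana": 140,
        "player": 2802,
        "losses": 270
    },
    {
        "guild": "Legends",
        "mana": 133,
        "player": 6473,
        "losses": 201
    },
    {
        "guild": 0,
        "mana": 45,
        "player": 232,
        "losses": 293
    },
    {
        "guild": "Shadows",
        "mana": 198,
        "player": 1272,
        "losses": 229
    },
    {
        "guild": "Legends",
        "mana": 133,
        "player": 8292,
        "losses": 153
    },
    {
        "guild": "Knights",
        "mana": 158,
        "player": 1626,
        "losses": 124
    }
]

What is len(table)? 6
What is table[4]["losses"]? 153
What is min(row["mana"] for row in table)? 45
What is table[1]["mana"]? 133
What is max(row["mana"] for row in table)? 198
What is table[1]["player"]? 6473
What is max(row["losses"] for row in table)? 293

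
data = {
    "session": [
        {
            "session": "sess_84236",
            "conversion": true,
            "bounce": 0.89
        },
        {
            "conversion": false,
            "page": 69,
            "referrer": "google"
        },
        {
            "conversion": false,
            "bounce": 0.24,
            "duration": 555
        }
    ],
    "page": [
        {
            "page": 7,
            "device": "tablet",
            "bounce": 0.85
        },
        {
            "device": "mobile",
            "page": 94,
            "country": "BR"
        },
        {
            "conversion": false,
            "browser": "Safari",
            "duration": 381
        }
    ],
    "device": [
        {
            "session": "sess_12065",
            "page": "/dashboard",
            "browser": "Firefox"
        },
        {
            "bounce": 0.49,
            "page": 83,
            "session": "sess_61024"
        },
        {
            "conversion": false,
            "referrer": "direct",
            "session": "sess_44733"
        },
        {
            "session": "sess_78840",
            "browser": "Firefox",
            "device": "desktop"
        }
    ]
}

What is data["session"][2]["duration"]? 555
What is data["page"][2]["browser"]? "Safari"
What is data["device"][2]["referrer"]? "direct"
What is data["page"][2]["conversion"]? False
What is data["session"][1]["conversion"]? False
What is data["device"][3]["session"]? "sess_78840"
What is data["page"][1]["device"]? "mobile"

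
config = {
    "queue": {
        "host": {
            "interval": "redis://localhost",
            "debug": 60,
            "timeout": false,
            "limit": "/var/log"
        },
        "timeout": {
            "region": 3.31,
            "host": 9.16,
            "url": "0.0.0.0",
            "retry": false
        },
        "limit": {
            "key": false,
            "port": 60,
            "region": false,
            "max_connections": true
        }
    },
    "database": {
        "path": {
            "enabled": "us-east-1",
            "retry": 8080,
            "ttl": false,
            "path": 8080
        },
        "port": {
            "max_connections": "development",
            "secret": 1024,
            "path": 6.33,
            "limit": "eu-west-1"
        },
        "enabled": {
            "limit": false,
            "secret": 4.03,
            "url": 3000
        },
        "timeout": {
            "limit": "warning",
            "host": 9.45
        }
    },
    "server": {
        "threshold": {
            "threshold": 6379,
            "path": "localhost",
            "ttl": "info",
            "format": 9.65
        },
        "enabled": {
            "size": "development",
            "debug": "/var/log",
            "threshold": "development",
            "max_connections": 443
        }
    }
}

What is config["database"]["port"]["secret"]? 1024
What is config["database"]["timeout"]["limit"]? "warning"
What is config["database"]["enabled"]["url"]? 3000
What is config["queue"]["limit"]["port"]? 60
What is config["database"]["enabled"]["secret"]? 4.03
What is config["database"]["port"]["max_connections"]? "development"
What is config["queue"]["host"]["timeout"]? False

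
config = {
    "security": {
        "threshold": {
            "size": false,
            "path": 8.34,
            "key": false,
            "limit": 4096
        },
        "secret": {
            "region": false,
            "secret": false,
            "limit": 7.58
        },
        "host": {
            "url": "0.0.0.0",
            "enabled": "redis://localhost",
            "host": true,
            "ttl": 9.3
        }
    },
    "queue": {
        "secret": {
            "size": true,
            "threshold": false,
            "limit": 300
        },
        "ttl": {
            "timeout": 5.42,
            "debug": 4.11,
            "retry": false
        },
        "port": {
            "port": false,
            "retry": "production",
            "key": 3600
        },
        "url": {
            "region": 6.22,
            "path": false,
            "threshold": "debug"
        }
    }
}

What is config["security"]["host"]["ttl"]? 9.3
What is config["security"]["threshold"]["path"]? 8.34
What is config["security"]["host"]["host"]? True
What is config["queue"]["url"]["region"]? 6.22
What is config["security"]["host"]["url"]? "0.0.0.0"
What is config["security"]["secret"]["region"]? False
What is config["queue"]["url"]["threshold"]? "debug"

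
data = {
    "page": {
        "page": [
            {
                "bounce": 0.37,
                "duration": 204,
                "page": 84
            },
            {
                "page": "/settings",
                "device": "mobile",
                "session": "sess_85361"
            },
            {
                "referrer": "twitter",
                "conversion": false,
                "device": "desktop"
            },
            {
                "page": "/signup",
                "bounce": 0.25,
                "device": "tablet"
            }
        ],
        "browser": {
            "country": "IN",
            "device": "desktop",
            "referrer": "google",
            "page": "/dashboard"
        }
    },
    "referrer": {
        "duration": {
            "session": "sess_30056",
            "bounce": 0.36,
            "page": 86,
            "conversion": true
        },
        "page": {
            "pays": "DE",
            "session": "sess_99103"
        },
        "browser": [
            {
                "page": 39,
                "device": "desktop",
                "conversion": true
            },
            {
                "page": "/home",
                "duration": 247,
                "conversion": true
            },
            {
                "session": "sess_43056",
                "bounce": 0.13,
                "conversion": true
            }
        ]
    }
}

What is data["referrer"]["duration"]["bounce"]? 0.36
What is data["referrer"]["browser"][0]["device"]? "desktop"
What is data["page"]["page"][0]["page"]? 84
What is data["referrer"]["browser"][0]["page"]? 39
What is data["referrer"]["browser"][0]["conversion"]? True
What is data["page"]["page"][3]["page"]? "/signup"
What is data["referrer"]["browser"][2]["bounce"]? 0.13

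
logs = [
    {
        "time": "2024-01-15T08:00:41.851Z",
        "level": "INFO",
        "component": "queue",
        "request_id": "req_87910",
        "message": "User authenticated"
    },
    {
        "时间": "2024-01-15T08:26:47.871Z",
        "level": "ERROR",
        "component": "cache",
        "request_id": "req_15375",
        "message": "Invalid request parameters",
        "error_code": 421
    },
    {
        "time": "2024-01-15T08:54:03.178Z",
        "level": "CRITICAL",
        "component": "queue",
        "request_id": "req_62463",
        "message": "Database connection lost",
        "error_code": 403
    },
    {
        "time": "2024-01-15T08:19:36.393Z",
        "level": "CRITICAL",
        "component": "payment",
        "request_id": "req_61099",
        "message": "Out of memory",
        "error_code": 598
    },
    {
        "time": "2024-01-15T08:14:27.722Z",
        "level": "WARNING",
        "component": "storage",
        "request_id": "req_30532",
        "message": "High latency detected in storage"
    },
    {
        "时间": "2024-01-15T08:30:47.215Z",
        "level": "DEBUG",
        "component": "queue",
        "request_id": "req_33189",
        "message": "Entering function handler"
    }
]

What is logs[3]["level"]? "CRITICAL"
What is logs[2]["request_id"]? "req_62463"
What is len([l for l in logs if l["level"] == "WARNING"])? 1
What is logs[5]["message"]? "Entering function handler"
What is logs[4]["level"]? "WARNING"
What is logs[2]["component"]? "queue"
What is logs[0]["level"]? "INFO"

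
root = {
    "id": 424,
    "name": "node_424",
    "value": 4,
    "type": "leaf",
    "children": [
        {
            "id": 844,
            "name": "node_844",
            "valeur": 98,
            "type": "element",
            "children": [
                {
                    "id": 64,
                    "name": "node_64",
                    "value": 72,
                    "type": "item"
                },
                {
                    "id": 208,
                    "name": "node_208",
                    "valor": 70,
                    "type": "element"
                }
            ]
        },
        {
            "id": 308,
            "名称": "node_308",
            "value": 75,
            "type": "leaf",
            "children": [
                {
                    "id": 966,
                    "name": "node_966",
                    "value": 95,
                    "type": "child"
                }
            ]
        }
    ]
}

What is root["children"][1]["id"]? 308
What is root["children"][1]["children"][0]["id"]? 966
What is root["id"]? 424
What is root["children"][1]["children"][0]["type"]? "child"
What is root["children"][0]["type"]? "element"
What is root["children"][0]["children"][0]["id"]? 64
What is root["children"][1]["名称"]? "node_308"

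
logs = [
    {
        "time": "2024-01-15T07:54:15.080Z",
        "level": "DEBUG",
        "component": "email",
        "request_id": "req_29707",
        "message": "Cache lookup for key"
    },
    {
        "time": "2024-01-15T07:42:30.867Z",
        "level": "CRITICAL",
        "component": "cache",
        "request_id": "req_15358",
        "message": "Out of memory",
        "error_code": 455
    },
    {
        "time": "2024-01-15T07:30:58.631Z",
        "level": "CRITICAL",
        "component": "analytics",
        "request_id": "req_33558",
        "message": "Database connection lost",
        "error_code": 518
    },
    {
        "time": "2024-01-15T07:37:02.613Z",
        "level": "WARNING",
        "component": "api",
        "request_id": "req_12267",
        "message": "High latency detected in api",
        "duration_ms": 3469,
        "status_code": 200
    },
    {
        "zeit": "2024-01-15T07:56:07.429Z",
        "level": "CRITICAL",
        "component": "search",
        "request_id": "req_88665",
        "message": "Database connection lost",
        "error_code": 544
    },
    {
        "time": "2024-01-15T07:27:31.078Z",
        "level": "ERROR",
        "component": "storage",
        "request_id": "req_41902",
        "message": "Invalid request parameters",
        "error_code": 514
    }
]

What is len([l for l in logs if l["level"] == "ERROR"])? 1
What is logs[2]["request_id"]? "req_33558"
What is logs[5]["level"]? "ERROR"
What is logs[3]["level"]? "WARNING"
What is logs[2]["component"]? "analytics"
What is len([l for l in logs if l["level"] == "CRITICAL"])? 3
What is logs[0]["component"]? "email"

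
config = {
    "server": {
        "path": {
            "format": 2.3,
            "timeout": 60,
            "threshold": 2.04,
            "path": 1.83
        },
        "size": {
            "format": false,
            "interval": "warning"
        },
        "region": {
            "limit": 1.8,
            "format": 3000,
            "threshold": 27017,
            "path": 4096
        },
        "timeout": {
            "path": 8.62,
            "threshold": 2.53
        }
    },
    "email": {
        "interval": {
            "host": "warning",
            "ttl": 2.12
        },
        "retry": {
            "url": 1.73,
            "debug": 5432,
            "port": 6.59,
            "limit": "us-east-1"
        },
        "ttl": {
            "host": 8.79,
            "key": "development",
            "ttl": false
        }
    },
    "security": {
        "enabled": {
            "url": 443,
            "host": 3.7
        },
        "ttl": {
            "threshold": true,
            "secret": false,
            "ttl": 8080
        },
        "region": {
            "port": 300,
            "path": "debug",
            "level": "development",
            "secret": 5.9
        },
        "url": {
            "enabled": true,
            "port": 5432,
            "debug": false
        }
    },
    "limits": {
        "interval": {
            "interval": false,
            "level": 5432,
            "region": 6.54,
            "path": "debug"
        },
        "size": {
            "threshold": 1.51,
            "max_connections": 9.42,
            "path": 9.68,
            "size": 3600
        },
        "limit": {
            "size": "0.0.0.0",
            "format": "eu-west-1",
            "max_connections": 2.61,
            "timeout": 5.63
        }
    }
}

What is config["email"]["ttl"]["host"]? 8.79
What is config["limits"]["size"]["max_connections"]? 9.42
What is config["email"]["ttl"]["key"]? "development"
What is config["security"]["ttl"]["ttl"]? 8080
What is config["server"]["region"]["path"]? 4096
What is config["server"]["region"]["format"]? 3000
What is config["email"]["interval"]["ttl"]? 2.12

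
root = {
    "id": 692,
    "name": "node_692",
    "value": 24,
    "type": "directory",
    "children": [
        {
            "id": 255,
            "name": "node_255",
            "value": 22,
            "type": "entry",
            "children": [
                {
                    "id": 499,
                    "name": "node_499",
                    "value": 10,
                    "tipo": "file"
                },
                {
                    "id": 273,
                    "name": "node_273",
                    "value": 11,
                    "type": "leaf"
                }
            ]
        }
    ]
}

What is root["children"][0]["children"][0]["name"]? "node_499"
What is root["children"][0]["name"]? "node_255"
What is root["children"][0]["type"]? "entry"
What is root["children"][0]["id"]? 255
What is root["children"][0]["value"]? 22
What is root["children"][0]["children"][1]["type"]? "leaf"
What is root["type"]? "directory"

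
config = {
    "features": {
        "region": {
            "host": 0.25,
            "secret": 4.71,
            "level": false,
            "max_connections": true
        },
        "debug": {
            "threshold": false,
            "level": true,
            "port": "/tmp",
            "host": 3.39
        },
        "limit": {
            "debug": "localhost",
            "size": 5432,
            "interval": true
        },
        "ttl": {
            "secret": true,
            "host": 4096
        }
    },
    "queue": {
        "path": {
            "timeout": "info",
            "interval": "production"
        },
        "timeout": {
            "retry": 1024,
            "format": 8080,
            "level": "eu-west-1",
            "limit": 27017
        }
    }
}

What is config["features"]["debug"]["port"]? "/tmp"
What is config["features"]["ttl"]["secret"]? True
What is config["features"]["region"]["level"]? False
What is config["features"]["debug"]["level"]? True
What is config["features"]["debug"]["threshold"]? False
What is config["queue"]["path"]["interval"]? "production"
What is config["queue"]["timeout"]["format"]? 8080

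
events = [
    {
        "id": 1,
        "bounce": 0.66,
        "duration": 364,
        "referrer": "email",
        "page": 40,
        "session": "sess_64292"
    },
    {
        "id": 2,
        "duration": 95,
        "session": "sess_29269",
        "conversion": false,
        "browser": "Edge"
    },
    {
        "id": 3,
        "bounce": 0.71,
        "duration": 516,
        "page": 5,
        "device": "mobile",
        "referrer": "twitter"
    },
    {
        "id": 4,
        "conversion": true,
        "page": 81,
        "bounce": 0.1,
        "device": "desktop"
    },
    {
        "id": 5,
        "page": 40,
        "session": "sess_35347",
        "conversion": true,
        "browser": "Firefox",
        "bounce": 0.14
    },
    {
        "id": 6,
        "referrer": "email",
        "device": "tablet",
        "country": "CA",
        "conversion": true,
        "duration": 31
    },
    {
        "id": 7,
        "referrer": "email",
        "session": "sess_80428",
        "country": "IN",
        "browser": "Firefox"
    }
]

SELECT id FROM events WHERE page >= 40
[1, 4, 5]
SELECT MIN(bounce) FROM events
0.1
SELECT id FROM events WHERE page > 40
[4]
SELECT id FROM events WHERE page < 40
[3]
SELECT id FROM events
[1, 2, 3, 4, 5, 6, 7]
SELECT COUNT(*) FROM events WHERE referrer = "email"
3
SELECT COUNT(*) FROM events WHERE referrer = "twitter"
1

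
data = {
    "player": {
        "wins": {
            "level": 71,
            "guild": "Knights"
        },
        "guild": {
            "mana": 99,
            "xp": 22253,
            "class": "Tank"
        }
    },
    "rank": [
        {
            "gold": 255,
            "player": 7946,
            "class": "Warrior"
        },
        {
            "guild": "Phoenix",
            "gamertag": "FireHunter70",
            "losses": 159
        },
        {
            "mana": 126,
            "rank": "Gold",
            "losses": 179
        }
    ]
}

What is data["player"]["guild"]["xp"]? 22253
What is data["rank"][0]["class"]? "Warrior"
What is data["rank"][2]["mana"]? 126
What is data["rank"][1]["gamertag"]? "FireHunter70"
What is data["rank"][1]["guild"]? "Phoenix"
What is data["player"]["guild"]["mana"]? 99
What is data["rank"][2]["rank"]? "Gold"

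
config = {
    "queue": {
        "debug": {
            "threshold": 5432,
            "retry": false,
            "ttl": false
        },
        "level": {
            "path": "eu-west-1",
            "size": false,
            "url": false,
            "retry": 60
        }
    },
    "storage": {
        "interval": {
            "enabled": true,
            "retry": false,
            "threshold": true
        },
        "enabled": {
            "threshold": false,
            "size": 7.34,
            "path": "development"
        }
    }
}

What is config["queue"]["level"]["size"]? False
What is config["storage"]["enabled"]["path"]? "development"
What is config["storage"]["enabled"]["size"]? 7.34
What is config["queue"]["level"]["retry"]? 60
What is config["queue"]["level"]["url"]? False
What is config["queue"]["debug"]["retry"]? False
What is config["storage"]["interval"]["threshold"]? True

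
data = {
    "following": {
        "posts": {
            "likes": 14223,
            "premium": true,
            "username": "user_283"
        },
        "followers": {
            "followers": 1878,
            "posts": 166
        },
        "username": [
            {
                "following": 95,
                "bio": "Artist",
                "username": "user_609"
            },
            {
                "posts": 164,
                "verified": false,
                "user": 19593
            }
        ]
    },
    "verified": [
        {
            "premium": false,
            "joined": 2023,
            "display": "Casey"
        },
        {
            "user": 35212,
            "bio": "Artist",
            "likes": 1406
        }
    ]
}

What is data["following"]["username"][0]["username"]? "user_609"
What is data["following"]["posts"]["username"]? "user_283"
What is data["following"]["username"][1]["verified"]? False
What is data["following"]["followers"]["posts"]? 166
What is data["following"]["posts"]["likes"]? 14223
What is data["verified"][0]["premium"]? False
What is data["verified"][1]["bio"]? "Artist"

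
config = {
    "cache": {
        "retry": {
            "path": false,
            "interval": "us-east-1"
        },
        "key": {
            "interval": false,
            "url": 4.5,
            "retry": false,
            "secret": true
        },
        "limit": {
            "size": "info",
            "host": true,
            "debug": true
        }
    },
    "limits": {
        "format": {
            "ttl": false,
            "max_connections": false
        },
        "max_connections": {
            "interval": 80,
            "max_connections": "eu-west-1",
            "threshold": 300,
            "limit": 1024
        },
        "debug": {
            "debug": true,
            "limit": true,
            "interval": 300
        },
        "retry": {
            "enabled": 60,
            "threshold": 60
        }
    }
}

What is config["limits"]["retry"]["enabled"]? 60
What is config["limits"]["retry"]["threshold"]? 60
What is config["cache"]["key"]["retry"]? False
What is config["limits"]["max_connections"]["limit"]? 1024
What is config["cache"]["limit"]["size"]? "info"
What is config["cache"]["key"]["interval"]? False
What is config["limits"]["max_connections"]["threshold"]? 300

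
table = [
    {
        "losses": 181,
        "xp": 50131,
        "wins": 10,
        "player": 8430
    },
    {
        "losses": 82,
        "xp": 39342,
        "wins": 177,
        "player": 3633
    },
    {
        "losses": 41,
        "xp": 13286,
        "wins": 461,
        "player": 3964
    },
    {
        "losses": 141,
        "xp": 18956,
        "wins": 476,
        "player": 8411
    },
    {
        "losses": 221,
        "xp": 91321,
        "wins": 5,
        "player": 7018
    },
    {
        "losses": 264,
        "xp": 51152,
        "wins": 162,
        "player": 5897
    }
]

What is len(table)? 6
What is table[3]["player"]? 8411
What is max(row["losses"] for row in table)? 264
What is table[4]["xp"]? 91321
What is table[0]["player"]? 8430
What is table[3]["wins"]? 476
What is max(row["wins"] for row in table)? 476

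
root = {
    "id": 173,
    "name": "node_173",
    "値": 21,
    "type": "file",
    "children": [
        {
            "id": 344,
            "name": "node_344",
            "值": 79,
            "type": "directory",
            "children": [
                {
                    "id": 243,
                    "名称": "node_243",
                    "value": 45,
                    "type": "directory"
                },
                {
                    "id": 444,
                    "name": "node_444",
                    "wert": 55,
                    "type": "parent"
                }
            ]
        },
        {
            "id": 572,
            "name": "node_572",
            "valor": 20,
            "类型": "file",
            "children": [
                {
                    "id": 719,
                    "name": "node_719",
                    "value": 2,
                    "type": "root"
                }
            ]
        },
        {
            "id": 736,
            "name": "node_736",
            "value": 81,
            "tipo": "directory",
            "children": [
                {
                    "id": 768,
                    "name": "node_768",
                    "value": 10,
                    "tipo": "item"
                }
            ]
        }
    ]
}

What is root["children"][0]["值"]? 79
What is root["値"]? 21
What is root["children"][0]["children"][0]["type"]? "directory"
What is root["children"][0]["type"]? "directory"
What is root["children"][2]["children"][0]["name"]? "node_768"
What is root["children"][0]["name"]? "node_344"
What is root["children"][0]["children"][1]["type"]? "parent"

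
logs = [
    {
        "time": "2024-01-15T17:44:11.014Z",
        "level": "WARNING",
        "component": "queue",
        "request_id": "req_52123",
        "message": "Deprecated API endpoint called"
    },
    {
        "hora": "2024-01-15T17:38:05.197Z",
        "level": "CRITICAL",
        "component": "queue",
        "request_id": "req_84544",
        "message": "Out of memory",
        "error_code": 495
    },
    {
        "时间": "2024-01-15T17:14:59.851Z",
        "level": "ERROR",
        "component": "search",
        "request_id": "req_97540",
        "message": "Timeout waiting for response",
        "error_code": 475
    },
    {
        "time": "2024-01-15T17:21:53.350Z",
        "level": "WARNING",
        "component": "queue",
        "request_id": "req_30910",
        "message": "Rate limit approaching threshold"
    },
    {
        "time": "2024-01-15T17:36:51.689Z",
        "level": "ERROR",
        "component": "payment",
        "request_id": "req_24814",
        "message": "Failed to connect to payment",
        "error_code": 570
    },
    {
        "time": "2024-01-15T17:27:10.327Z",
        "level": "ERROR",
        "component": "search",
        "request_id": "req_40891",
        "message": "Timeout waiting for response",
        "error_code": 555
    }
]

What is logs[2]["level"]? "ERROR"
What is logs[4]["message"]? "Failed to connect to payment"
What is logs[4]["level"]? "ERROR"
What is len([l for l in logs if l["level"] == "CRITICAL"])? 1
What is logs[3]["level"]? "WARNING"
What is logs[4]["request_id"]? "req_24814"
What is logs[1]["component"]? "queue"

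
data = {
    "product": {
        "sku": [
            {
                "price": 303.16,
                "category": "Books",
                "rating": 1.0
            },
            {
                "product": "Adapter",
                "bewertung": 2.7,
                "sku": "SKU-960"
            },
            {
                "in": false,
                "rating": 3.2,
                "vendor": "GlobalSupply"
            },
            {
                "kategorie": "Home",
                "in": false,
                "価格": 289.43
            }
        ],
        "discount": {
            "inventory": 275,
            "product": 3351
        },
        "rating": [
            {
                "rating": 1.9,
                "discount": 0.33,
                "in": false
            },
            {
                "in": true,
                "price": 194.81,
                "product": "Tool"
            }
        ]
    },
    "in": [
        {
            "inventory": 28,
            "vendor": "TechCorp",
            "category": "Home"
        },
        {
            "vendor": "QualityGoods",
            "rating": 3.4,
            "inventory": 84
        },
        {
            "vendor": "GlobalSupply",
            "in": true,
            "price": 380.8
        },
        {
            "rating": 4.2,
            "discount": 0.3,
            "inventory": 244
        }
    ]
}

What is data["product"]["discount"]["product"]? 3351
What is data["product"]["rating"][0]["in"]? False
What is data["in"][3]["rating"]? 4.2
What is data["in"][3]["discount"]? 0.3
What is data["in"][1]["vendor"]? "QualityGoods"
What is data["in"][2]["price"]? 380.8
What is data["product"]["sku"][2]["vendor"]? "GlobalSupply"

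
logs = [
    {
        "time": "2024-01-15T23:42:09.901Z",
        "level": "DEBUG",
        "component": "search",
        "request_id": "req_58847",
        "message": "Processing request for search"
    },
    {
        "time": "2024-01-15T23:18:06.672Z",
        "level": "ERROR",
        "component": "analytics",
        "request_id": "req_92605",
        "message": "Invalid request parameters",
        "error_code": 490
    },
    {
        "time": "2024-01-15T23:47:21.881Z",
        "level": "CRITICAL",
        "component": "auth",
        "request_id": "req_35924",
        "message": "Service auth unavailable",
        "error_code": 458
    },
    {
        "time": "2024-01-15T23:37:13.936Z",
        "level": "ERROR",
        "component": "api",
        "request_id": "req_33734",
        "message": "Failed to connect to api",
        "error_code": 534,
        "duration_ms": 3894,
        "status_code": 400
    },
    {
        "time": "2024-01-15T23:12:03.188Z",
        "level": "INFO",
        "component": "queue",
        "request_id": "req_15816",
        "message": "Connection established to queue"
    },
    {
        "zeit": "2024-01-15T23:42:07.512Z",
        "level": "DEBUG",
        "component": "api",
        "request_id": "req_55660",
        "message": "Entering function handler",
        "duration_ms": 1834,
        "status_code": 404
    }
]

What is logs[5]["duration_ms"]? 1834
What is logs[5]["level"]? "DEBUG"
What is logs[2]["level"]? "CRITICAL"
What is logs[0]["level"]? "DEBUG"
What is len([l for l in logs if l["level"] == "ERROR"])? 2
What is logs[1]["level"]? "ERROR"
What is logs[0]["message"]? "Processing request for search"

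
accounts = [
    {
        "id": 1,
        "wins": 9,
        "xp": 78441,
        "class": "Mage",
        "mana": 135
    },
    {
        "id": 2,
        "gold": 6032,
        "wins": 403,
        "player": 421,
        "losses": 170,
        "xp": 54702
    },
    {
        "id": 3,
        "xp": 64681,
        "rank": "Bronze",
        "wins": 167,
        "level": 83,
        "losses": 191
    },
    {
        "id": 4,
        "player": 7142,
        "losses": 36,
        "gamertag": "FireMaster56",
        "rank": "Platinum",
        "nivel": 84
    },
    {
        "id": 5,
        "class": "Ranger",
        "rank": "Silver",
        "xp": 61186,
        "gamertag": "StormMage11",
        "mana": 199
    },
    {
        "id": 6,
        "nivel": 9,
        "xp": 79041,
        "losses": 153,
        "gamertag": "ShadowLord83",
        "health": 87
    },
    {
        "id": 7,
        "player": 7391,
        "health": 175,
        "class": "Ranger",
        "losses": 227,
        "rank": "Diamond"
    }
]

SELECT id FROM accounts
[1, 2, 3, 4, 5, 6, 7]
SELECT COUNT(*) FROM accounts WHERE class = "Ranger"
2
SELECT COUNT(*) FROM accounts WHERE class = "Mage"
1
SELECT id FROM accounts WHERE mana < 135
[]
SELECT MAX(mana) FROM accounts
199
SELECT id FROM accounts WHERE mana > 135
[5]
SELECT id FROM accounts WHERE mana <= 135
[1]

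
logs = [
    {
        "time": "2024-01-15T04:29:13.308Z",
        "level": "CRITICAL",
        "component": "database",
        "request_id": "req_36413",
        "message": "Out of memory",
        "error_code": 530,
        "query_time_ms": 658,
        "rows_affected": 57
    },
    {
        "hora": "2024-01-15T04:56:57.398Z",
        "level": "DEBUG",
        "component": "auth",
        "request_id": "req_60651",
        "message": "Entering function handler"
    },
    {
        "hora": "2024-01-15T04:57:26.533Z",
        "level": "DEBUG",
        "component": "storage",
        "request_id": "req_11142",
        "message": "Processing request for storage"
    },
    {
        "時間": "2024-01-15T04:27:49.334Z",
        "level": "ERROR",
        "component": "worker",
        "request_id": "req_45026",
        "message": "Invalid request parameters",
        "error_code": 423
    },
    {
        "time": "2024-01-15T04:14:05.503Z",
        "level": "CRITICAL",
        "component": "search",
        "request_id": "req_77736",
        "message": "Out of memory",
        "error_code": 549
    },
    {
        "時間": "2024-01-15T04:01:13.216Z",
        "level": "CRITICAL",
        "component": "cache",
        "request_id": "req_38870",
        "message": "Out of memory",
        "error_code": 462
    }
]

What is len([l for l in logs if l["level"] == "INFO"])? 0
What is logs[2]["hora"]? "2024-01-15T04:57:26.533Z"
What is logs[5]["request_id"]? "req_38870"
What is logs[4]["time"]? "2024-01-15T04:14:05.503Z"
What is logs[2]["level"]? "DEBUG"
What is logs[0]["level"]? "CRITICAL"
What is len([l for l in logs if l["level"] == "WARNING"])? 0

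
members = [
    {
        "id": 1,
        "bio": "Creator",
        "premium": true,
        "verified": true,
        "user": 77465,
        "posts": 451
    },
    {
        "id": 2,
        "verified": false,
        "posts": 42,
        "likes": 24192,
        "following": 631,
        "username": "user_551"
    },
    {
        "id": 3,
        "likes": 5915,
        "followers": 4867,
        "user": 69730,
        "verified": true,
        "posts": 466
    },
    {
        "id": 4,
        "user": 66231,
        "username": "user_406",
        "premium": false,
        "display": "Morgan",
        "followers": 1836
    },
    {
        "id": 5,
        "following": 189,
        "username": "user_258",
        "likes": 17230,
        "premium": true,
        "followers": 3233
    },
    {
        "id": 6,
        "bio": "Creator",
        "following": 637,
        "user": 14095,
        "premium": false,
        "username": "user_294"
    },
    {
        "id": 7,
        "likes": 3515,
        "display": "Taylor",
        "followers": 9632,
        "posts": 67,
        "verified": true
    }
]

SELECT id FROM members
[1, 2, 3, 4, 5, 6, 7]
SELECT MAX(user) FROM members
77465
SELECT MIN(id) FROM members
1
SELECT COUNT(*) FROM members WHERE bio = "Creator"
2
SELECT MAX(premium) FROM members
True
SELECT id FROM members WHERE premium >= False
[1, 4, 5, 6]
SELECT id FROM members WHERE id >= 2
[2, 3, 4, 5, 6, 7]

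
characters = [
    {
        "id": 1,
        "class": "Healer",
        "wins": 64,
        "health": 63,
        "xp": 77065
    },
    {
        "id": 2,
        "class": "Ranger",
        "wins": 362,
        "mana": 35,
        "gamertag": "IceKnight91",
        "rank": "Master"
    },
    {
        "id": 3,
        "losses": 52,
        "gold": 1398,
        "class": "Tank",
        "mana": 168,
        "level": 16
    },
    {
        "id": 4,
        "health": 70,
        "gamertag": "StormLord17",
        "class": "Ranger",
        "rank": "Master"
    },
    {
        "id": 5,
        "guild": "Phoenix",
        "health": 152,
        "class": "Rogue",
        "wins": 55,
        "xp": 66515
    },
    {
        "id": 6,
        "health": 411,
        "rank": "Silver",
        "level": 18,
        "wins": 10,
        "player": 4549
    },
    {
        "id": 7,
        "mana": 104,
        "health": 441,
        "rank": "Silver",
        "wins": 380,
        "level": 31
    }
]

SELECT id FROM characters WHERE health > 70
[5, 6, 7]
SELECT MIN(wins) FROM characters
10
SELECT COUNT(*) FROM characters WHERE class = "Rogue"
1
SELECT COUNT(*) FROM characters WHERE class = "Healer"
1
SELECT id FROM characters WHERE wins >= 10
[1, 2, 5, 6, 7]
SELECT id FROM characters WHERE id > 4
[5, 6, 7]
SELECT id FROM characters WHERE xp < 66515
[]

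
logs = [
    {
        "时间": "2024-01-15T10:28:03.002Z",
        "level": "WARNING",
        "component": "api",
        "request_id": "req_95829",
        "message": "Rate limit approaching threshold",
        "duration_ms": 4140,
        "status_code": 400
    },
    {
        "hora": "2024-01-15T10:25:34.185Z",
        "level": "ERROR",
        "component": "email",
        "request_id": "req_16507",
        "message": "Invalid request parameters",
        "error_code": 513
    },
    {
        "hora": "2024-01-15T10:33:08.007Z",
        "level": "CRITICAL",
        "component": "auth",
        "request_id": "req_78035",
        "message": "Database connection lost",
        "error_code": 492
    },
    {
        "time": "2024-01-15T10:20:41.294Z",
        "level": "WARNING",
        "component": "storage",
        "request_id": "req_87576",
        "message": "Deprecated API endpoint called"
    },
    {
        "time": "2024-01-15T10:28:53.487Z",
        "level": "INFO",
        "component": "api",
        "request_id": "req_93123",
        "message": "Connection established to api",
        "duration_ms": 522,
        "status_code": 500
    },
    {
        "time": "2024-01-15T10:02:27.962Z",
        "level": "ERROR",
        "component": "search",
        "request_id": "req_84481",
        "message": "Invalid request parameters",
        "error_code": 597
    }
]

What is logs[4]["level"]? "INFO"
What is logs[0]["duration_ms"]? 4140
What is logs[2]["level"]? "CRITICAL"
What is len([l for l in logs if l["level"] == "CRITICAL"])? 1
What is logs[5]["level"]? "ERROR"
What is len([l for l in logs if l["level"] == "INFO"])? 1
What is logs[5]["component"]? "search"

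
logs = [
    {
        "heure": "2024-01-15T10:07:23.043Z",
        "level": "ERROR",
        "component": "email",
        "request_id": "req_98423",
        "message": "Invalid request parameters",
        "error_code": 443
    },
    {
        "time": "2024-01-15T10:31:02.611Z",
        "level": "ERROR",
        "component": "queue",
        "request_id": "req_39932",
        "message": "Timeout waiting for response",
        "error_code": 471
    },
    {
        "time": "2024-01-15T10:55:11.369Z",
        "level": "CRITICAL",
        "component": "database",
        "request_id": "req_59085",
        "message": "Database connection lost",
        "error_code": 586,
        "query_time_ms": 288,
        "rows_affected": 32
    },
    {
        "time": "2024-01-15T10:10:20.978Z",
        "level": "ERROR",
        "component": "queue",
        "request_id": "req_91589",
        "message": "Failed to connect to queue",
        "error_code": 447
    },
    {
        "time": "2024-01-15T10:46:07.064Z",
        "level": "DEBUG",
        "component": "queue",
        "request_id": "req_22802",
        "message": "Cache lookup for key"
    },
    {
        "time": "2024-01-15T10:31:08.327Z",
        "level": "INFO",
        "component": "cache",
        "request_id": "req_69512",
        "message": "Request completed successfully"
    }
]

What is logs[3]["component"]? "queue"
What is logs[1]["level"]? "ERROR"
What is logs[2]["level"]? "CRITICAL"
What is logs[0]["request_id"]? "req_98423"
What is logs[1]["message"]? "Timeout waiting for response"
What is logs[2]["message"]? "Database connection lost"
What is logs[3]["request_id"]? "req_91589"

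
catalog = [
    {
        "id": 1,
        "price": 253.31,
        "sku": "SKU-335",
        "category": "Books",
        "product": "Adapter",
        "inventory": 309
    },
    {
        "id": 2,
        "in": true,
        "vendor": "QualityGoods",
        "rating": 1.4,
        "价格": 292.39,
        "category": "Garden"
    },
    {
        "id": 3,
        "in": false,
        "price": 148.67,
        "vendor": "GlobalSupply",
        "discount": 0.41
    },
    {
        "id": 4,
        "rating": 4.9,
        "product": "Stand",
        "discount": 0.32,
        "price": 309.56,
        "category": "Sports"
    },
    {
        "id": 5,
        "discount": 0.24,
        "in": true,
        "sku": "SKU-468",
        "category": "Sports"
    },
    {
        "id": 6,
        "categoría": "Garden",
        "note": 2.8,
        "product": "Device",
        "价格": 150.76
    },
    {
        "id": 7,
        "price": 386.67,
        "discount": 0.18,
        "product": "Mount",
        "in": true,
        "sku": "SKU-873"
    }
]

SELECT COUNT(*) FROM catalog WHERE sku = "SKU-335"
1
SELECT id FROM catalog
[1, 2, 3, 4, 5, 6, 7]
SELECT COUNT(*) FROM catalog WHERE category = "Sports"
2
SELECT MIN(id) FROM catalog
1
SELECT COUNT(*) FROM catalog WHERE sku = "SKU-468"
1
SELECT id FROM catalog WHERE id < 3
[1, 2]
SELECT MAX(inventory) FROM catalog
309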